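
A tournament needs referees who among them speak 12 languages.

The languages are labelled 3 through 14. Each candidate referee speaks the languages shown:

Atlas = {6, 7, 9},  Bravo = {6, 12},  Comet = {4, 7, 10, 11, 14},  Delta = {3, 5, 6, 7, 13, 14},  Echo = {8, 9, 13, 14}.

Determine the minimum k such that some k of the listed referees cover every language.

Take {Bravo, Comet, Delta, Echo}. Their union is {3, 4, 5, 6, 7, 8, 9, 10, 11, 12, 13, 14}, which is all 12 languages.
No 3 of the 5 referees cover everything (all 10 combinations miss at least one language), so 4 is optimal.

4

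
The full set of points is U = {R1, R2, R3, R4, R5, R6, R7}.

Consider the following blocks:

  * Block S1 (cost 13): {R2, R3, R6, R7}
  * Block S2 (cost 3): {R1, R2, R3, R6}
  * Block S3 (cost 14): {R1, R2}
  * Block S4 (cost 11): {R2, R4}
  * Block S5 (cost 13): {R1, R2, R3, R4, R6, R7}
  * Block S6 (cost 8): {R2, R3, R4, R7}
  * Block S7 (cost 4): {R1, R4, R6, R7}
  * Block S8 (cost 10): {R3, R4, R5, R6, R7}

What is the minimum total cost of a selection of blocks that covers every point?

13

S2, S8 together cover every point (S2 ∪ S8 = {R1, R2, R3, R4, R5, R6, R7}); total cost 3 + 10 = 13.
The greedy pick S2, S7, S8 costs 17; no covering selection beats 13.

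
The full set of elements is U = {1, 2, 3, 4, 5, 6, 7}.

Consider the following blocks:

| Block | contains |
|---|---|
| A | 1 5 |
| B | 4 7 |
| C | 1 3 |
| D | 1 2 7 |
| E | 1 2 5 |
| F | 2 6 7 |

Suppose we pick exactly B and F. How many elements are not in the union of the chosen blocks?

3

Union of B, F = {2, 4, 6, 7}.
Not covered: 1, 3, 5 — 3 elements.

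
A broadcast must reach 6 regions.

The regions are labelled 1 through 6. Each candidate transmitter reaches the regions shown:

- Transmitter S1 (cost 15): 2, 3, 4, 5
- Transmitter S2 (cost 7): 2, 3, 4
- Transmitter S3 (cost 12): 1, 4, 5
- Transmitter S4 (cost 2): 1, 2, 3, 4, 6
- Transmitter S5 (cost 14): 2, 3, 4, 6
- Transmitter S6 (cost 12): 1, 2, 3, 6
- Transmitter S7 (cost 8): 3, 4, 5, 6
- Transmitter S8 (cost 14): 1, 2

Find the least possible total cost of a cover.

10

S4, S7 together cover every region (S4 ∪ S7 = {1, 2, 3, 4, 5, 6}); total cost 2 + 8 = 10.
No covering selection has total cost below 10.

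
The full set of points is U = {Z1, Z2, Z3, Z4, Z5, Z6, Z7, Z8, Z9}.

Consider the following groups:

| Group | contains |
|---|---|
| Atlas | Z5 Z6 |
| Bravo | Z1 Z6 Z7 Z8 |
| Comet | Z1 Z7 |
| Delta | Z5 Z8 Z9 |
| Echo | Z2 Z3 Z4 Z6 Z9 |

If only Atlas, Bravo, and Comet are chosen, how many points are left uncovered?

Union of Atlas, Bravo, Comet = {Z1, Z5, Z6, Z7, Z8}.
Not covered: Z2, Z3, Z4, Z9 — 4 points.

4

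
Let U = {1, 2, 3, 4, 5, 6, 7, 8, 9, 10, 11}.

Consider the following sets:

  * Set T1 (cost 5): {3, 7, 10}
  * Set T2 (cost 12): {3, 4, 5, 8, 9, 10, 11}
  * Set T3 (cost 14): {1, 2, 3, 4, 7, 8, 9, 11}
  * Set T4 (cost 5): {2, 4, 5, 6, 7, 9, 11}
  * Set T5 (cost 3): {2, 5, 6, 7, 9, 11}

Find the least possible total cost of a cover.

T1, T3, T5 together cover every item (T1 ∪ T3 ∪ T5 = {1, 2, 3, 4, 5, 6, 7, 8, 9, 10, 11}); total cost 5 + 14 + 3 = 22.
No covering selection has total cost below 22.

22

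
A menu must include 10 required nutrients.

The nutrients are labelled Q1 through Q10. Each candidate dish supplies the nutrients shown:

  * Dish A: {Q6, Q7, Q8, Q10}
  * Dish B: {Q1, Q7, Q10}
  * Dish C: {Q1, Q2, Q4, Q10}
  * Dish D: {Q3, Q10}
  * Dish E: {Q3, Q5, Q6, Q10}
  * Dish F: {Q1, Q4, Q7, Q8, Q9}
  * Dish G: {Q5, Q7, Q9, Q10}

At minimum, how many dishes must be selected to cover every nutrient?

3

C and E and F together: C ∪ E ∪ F = {Q1, Q2, Q3, Q4, Q5, Q6, Q7, Q8, Q9, Q10} — every nutrient is covered.
Only C contains Q2, so C is forced; the remaining 6 nutrients need at least 2 more dishes (each remaining dish adds at most 3) — so at least 3 dishes are needed, and 3 is optimal.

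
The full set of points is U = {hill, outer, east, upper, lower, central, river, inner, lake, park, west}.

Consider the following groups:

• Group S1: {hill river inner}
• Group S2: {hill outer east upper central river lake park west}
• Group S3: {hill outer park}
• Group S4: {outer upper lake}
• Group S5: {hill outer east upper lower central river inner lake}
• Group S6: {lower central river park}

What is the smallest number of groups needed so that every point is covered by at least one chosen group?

Take {S2, S5}. Their union is {hill, outer, east, upper, lower, central, river, inner, lake, park, west}, which is all 11 points.
No single group has all 11 points (the largest, S2, has 9), so 2 is optimal.

2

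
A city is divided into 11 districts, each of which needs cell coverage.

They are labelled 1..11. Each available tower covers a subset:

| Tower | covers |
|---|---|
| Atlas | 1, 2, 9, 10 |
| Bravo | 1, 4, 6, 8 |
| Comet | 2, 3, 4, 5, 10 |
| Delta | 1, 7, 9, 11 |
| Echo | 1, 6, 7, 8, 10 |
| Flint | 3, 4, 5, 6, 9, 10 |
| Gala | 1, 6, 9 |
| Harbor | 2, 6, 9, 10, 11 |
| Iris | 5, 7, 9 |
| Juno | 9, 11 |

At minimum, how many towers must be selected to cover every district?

Take {Comet, Echo, Juno}. Their union is {1, 2, 3, 4, 5, 6, 7, 8, 9, 10, 11}, which is all 11 districts.
No 2 of the 10 towers cover everything (all 45 combinations miss at least one district), so 3 is optimal.

3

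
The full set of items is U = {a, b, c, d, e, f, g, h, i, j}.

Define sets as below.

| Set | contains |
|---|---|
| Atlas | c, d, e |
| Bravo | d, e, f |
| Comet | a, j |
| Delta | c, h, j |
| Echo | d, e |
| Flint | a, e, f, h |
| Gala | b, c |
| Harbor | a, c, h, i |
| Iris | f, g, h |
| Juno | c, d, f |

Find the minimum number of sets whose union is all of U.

5

Delta, Echo, Gala, Harbor, and Iris cover everything between them: the union {a, b, c, d, e, f, g, h, i, j} is all of U.
No 4 of the 10 sets cover everything (all 210 combinations miss at least one item), so 5 is optimal.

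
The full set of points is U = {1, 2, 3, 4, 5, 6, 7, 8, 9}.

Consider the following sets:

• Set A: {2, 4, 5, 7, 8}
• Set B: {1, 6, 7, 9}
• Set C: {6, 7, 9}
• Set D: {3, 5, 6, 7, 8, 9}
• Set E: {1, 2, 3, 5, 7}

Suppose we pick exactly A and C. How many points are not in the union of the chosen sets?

2

Union of A, C = {2, 4, 5, 6, 7, 8, 9}.
Not covered: 1, 3 — 2 points.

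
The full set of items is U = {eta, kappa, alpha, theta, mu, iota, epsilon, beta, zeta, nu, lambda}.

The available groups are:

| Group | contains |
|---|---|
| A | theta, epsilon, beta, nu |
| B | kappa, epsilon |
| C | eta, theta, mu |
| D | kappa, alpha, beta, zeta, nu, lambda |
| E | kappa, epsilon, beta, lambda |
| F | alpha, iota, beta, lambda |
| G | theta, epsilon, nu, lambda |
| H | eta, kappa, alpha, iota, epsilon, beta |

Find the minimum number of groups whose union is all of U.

Take {C, D, H}. Their union is {eta, kappa, alpha, theta, mu, iota, epsilon, beta, zeta, nu, lambda}, which is all 11 items.
Only C contains mu, so C is forced; the remaining 8 items need at least 2 more groups (each remaining group adds at most 6) — so at least 3 groups are needed, and 3 is optimal.

3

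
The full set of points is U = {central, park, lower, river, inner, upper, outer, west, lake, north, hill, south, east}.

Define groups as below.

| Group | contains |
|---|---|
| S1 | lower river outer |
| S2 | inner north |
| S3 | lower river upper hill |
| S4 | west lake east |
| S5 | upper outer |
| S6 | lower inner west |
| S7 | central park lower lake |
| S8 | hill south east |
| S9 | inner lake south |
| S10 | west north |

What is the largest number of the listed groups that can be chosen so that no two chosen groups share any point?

4

S5, S7, S8, S10 are pairwise disjoint (S5={upper,outer}; S7={central,park,lower,lake}; S8={hill,south,east}; S10={west,north}).
Every remaining group overlaps one of these, and no 5 of the listed groups are pairwise disjoint, so 4 is the maximum.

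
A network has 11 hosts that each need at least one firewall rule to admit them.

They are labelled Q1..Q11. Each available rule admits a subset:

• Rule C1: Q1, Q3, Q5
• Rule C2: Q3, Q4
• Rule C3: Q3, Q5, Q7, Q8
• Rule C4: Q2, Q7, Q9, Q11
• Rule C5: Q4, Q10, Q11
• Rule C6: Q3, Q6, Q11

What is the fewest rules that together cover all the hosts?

Take {C1, C3, C4, C5, C6}. Their union is {Q1, Q2, Q3, Q4, Q5, Q6, Q7, Q8, Q9, Q10, Q11}, which is all 11 hosts.
No 4 of the 6 rules cover everything (all 15 combinations miss at least one host), so 5 is optimal.

5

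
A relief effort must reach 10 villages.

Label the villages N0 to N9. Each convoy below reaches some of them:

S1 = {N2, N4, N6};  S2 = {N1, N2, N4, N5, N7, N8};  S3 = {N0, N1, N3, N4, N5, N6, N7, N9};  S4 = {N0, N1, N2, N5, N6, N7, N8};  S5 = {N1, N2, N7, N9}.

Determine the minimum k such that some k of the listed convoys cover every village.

Take {S3, S4}. Their union is {N0, N1, N2, N3, N4, N5, N6, N7, N8, N9}, which is all 10 villages.
No single convoy has all 10 villages (the largest, S3, has 8), so 2 is optimal.

2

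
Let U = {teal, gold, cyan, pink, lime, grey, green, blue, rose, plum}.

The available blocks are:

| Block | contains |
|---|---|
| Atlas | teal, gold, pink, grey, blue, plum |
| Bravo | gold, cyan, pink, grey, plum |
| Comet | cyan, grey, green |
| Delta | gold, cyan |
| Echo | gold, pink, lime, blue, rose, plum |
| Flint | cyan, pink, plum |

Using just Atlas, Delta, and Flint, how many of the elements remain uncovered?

3

Union of Atlas, Delta, Flint = {teal, gold, cyan, pink, grey, blue, plum}.
Not covered: lime, green, rose — 3 elements.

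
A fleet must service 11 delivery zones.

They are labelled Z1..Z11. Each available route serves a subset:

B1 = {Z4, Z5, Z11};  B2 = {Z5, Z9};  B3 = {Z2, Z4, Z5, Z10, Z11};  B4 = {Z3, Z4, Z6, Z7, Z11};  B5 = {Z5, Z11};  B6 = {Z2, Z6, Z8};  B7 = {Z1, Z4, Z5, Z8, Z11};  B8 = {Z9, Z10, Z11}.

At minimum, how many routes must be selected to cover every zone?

Take {B2, B3, B4, B7}. Their union is {Z1, Z2, Z3, Z4, Z5, Z6, Z7, Z8, Z9, Z10, Z11}, which is all 11 zones.
No 3 of the 8 routes cover everything (all 56 combinations miss at least one zone), so 4 is optimal.

4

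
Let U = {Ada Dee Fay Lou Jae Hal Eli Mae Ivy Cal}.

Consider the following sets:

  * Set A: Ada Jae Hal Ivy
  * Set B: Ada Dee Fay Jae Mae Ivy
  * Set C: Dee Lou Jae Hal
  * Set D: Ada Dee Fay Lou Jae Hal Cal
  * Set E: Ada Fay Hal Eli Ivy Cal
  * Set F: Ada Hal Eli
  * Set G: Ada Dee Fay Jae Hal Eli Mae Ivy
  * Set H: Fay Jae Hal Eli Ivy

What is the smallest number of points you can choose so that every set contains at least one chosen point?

Take T = {Dee, Hal}. Each listed set contains at least one of these, so T is a hitting set of size 2.
No single point lies in every set, so at least 2 are needed and 2 is optimal.

2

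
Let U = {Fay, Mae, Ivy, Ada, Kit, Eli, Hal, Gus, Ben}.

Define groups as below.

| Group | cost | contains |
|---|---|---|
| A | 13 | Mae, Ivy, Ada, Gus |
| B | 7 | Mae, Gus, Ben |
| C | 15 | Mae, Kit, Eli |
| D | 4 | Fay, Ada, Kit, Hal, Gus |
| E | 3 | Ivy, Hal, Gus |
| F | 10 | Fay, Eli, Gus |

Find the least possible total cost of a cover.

24

B, D, E, F together cover every point (B ∪ D ∪ E ∪ F = {Fay, Mae, Ivy, Ada, Kit, Eli, Hal, Gus, Ben}); total cost 7 + 4 + 3 + 10 = 24.
No covering selection has total cost below 24.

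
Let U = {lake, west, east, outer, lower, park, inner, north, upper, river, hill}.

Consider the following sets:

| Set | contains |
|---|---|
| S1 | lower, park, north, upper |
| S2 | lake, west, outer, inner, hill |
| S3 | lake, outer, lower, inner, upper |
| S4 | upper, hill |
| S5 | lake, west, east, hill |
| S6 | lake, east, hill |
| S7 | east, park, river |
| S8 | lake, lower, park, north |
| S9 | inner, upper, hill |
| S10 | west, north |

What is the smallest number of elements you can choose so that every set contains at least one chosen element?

4

Take H = {west, east, park, upper}. Each listed set contains at least one of these, so H is a hitting set of size 4.
No choice of 3 elements meets every set, so 4 is the minimum.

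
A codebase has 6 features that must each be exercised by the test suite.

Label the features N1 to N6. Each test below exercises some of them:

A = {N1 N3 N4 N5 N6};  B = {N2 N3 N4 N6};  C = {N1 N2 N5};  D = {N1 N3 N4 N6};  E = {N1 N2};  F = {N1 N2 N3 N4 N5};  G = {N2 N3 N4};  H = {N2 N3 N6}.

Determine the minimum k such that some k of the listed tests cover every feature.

2

Take {A, H}. Their union is {N1, N2, N3, N4, N5, N6}, which is all 6 features.
No single test has all 6 features (the largest, A, has 5), so 2 is optimal.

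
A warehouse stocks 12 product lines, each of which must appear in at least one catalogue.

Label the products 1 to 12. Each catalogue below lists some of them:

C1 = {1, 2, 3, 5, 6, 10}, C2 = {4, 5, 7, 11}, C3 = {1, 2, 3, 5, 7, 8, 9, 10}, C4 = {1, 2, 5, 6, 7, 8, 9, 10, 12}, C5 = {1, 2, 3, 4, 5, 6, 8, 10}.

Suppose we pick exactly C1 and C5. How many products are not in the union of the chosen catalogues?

Union of C1, C5 = {1, 2, 3, 4, 5, 6, 8, 10}.
Not covered: 7, 9, 11, 12 — 4 products.

4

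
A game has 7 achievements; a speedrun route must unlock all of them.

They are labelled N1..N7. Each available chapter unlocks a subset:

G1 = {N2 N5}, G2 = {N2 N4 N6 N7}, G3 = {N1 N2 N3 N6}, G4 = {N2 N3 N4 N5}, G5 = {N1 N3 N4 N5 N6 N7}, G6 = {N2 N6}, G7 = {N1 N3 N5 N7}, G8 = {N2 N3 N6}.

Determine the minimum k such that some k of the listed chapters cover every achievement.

Take {G4, G5}. Their union is {N1, N2, N3, N4, N5, N6, N7}, which is all 7 achievements.
No single chapter has all 7 achievements (the largest, G5, has 6), so 2 is optimal.

2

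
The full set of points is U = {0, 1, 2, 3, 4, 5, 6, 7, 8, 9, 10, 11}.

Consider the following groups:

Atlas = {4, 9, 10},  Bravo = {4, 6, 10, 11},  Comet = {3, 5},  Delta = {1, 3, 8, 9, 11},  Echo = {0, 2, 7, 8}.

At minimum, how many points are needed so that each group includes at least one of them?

Take H = {5, 8, 10}. Each listed group contains at least one of these, so H is a hitting set of size 3.
The groups Atlas, Comet, Echo are pairwise disjoint, so any hitting set needs a separate point for each — at least 3. Hence 3 is optimal.

3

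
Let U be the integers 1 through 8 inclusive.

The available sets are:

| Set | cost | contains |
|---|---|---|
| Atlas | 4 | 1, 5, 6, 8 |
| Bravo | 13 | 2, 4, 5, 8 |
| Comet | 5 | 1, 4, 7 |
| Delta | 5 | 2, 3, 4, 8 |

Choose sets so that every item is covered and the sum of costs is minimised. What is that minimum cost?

14

Atlas, Comet, Delta together cover every item (Atlas ∪ Comet ∪ Delta = {1, 2, 3, 4, 5, 6, 7, 8}); total cost 4 + 5 + 5 = 14.
No covering selection has total cost below 14.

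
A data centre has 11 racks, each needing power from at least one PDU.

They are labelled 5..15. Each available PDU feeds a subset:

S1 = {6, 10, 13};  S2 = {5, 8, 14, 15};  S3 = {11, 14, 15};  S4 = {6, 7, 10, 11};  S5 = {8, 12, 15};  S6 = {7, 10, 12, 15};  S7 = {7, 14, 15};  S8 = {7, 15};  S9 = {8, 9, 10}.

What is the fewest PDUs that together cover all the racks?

5

Take {S1, S2, S4, S5, S9}. Their union is {5, 6, 7, 8, 9, 10, 11, 12, 13, 14, 15}, which is all 11 racks.
No 4 of the 9 PDUs cover everything (all 126 combinations miss at least one rack), so 5 is optimal.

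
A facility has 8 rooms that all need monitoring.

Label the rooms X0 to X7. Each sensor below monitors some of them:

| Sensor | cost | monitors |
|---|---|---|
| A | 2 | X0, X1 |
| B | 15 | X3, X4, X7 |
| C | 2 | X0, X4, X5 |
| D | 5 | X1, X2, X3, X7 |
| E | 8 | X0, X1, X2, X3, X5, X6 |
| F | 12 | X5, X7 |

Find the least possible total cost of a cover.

15

C, D, E together cover every room (C ∪ D ∪ E = {X0, X1, X2, X3, X4, X5, X6, X7}); total cost 2 + 5 + 8 = 15.
No covering selection has total cost below 15.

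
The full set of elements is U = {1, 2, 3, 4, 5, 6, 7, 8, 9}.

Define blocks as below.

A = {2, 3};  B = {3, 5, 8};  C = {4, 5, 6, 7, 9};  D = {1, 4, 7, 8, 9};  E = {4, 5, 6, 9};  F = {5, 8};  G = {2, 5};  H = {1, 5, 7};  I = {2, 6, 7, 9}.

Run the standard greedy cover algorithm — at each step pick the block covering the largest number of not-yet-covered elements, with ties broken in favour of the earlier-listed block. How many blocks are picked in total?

Greedy: pick C (covers 5 new) → pick A (covers 2 new) → pick D (covers 2 new). Total picks: 3.

3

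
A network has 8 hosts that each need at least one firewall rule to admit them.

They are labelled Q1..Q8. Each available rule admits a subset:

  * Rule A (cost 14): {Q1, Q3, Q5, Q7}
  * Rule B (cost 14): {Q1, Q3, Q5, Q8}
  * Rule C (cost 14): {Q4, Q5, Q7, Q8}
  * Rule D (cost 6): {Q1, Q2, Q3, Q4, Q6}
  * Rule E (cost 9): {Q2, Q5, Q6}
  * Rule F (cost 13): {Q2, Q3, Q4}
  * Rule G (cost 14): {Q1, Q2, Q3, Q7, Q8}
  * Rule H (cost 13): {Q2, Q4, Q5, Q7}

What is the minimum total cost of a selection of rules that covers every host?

20

C, D together cover every host (C ∪ D = {Q1, Q2, Q3, Q4, Q5, Q6, Q7, Q8}); total cost 14 + 6 = 20.
No covering selection has total cost below 20.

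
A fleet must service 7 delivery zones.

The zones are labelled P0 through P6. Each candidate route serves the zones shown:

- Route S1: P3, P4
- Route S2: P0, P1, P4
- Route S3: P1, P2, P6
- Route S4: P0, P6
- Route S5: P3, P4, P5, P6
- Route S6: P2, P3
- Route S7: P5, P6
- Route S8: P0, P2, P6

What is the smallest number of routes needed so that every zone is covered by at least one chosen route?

S2 and S3 and S5 together: S2 ∪ S3 ∪ S5 = {P0, P1, P2, P3, P4, P5, P6} — every zone is covered.
No 2 of the 8 routes cover everything (all 28 combinations miss at least one zone), so 3 is optimal.

3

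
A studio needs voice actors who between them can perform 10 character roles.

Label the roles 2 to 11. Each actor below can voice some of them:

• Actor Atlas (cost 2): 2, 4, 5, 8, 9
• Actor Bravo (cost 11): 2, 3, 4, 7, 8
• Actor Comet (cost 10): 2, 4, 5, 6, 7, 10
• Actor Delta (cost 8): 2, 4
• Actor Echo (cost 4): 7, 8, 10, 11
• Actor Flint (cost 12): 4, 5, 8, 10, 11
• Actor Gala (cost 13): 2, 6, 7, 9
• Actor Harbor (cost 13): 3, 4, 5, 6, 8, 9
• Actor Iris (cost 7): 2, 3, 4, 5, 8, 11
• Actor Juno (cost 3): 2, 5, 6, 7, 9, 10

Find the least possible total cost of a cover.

Iris, Juno together cover every role (Iris ∪ Juno = {2, 3, 4, 5, 6, 7, 8, 9, 10, 11}); total cost 7 + 3 = 10.
The greedy pick Atlas, Juno, Iris costs 12; no covering selection beats 10.

10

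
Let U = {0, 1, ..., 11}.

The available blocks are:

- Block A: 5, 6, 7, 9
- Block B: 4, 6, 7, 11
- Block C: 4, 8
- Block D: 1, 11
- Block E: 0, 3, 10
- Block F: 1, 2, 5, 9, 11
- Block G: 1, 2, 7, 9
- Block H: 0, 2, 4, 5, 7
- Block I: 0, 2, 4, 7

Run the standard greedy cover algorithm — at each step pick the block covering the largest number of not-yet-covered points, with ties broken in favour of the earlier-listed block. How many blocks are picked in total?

4

Greedy: pick F (covers 5 new) → pick B (covers 3 new) → pick E (covers 3 new) → pick C (covers 1 new). Total picks: 4.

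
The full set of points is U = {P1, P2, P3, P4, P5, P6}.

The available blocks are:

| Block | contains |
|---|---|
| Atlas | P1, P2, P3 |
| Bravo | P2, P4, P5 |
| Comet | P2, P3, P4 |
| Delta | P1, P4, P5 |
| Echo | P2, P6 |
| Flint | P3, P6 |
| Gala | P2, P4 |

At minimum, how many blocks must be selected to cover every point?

3

Atlas, Delta, and Echo cover everything between them: the union {P1, P2, P3, P4, P5, P6} is all of U.
No 2 of the 7 blocks cover everything (all 21 combinations miss at least one point), so 3 is optimal.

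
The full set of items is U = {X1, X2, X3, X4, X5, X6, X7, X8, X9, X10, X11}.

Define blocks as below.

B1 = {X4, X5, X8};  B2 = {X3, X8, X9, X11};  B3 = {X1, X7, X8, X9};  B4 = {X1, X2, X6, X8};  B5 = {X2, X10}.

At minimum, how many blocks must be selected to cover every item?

5

B1 and B2 and B3 and B4 and B5 together: B1 ∪ B2 ∪ B3 ∪ B4 ∪ B5 = {X1, X2, X3, X4, X5, X6, X7, X8, X9, X10, X11} — every item is covered.
Only B3 contains X7, so B3 is forced; the remaining 7 items need at least 4 more blocks (each remaining block adds at most 2) — so at least 5 blocks are needed, and 5 is optimal.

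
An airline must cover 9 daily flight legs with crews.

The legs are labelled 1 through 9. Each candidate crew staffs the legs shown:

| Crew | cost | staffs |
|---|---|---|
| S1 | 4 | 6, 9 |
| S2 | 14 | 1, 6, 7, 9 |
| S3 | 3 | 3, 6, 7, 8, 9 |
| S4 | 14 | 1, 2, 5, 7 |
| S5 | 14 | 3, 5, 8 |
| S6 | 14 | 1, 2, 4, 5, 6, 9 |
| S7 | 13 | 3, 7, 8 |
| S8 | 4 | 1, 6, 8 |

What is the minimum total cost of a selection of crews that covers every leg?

S3, S6 together cover every leg (S3 ∪ S6 = {1, 2, 3, 4, 5, 6, 7, 8, 9}); total cost 3 + 14 = 17.
No covering selection has total cost below 17.

17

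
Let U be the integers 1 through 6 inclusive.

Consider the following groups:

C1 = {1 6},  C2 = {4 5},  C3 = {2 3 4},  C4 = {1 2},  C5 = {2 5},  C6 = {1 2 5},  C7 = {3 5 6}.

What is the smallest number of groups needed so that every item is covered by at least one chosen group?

Take {C1, C3, C6}. Their union is {1, 2, 3, 4, 5, 6}, which is all 6 items.
No 2 of the 7 groups cover everything (all 21 combinations miss at least one item), so 3 is optimal.

3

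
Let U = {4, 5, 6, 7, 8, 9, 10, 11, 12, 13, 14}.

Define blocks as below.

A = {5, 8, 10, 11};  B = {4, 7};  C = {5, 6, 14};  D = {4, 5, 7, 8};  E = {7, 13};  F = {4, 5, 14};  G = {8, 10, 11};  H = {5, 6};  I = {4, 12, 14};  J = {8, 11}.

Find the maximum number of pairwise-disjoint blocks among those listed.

E, H, I, J are pairwise disjoint (E={7,13}; H={5,6}; I={4,12,14}; J={8,11}).
Every remaining block overlaps one of these, and no 5 of the listed blocks are pairwise disjoint, so 4 is the maximum.

4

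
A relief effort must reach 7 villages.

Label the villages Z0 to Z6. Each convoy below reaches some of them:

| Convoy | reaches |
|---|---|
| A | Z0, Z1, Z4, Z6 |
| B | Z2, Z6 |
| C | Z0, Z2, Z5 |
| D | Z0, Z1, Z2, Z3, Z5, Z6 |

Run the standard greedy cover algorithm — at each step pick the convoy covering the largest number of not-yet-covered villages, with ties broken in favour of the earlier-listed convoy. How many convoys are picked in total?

2

Greedy: pick D (covers 6 new) → pick A (covers 1 new). Total picks: 2.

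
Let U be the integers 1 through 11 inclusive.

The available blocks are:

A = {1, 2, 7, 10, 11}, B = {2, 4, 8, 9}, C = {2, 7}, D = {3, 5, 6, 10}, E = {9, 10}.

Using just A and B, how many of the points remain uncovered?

3

Union of A, B = {1, 2, 4, 7, 8, 9, 10, 11}.
Not covered: 3, 5, 6 — 3 points.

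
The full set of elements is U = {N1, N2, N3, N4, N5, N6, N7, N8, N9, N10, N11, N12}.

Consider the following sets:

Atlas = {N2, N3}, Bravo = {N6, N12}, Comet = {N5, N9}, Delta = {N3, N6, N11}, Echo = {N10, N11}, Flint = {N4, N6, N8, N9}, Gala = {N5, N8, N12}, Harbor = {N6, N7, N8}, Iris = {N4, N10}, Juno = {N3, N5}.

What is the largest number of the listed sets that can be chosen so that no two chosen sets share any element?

Atlas, Bravo, Comet, Echo are pairwise disjoint (Atlas={N2,N3}; Bravo={N6,N12}; Comet={N5,N9}; Echo={N10,N11}).
Every remaining set overlaps one of these, and no 5 of the listed sets are pairwise disjoint, so 4 is the maximum.

4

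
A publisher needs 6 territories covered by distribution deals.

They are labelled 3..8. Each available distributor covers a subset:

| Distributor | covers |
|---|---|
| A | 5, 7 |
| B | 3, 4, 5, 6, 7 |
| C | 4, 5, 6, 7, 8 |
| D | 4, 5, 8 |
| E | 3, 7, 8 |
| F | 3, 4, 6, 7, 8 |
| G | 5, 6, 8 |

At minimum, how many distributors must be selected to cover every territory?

Take {D, F}. Their union is {3, 4, 5, 6, 7, 8}, which is all 6 territories.
No single distributor has all 6 territories (the largest, B, has 5), so 2 is optimal.

2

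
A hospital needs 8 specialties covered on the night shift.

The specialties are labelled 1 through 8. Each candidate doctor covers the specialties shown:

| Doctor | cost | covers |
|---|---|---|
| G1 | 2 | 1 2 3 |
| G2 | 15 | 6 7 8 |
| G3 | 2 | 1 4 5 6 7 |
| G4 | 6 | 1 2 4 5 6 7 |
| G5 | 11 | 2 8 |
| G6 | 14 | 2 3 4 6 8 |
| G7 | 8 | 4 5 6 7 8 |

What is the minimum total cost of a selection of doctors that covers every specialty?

10

G1, G7 together cover every specialty (G1 ∪ G7 = {1, 2, 3, 4, 5, 6, 7, 8}); total cost 2 + 8 = 10.
The greedy pick G3, G1, G7 costs 12; no covering selection beats 10.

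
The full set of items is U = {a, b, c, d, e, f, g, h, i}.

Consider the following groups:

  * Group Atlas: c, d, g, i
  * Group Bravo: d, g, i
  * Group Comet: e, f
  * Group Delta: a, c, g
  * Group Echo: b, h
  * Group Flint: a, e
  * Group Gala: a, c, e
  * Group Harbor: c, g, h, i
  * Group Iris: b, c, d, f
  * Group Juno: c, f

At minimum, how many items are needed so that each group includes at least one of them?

4

The 4 items {b, e, f, g} hit every group.
The groups Bravo, Echo, Flint, Juno are pairwise disjoint, so any hitting set needs a separate item for each — at least 4. Hence 4 is optimal.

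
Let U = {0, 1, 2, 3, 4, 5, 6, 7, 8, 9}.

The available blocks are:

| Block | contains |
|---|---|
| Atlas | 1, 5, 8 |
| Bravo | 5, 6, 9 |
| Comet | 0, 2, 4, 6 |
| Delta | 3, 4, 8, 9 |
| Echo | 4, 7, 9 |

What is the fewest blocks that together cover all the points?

4

Atlas, Comet, Delta, and Echo cover everything between them: the union {0, 1, 2, 3, 4, 5, 6, 7, 8, 9} is all of U.
Only Echo contains 7, so Echo is forced; the remaining 7 points need at least 3 more blocks (each remaining block adds at most 3) — so at least 4 blocks are needed, and 4 is optimal.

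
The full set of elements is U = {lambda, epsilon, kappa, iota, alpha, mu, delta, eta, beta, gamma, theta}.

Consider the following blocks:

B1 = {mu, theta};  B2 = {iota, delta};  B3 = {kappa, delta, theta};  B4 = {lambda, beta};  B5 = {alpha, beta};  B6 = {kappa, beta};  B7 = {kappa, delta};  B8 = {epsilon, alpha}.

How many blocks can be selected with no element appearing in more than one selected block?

4

B1, B4, B7, B8 are pairwise disjoint (B1={mu,theta}; B4={lambda,beta}; B7={kappa,delta}; B8={epsilon,alpha}).
Every remaining block overlaps one of these, and no 5 of the listed blocks are pairwise disjoint, so 4 is the maximum.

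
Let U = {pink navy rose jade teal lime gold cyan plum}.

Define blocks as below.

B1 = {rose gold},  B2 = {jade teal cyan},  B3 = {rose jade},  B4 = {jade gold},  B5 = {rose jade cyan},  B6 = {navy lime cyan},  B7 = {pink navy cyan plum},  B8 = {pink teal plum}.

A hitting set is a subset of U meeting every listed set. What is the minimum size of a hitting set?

Take H = {navy, rose, teal, gold}. Each listed block contains at least one of these, so H is a hitting set of size 4.
No choice of 3 points meets every block, so 4 is the minimum.

4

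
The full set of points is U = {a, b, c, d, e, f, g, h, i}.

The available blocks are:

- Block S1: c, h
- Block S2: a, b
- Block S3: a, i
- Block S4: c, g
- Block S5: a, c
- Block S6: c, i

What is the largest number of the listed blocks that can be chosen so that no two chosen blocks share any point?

2

S2, S6 are pairwise disjoint (S2={a,b}; S6={c,i}).
Every remaining block overlaps one of these, and no 3 of the listed blocks are pairwise disjoint, so 2 is the maximum.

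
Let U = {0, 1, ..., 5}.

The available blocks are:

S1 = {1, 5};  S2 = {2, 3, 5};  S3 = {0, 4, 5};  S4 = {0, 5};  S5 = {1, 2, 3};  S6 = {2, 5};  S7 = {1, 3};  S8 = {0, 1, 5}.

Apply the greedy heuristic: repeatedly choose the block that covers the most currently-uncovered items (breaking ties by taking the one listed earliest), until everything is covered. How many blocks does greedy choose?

Greedy: pick S2 (covers 3 new) → pick S3 (covers 2 new) → pick S1 (covers 1 new). Total picks: 3.
(The true minimum cover uses only 2 blocks, so greedy is not optimal here.)

3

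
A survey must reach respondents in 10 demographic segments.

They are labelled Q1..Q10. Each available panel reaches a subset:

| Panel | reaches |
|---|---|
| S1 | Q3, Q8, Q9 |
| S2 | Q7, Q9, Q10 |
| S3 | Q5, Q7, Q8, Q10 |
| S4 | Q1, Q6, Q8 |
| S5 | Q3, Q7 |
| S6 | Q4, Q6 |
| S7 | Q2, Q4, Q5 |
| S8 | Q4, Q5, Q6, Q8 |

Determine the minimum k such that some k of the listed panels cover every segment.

S1 and S3 and S4 and S7 together: S1 ∪ S3 ∪ S4 ∪ S7 = {Q1, Q2, Q3, Q4, Q5, Q6, Q7, Q8, Q9, Q10} — every segment is covered.
Only S4 contains Q1, so S4 is forced; the remaining 7 segments need at least 3 more panels (each remaining panel adds at most 3) — so at least 4 panels are needed, and 4 is optimal.

4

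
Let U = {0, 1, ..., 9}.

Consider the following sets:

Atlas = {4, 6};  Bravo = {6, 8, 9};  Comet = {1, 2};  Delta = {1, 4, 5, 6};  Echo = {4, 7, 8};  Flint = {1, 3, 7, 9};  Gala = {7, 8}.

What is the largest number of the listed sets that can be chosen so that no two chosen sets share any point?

Atlas, Comet, Gala are pairwise disjoint (Atlas={4,6}; Comet={1,2}; Gala={7,8}).
Every remaining set overlaps one of these, and no 4 of the listed sets are pairwise disjoint, so 3 is the maximum.

3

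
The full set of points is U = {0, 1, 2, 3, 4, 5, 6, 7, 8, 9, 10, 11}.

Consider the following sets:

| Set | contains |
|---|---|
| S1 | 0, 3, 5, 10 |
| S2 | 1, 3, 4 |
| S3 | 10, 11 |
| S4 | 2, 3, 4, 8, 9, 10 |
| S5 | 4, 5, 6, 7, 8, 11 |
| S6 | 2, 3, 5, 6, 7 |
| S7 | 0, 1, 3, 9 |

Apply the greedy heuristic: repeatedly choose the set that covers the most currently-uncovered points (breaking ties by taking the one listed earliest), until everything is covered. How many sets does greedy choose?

3

Greedy: pick S4 (covers 6 new) → pick S5 (covers 4 new) → pick S7 (covers 2 new). Total picks: 3.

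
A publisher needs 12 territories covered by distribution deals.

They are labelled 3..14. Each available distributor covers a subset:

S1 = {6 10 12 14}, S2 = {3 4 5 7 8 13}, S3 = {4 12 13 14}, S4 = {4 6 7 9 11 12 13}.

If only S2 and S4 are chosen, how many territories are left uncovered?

2

Union of S2, S4 = {3, 4, 5, 6, 7, 8, 9, 11, 12, 13}.
Not covered: 10, 14 — 2 territories.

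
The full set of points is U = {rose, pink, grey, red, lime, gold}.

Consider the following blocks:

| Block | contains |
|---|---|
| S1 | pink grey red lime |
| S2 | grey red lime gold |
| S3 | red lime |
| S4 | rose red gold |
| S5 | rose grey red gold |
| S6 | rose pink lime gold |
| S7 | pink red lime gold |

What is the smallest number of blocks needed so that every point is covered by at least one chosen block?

Take {S5, S6}. Their union is {rose, pink, grey, red, lime, gold}, which is all 6 points.
No single block has all 6 points (the largest, S1, has 4), so 2 is optimal.

2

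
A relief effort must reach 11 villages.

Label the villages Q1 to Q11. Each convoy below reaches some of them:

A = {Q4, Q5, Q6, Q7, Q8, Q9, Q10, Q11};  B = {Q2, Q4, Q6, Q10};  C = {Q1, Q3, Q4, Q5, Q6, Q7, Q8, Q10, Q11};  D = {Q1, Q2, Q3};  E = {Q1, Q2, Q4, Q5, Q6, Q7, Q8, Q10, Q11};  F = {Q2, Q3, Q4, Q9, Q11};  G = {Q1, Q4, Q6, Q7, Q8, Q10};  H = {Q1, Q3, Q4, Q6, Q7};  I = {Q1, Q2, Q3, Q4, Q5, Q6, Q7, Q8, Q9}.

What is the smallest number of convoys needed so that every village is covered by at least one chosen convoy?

Take {E, F}. Their union is {Q1, Q2, Q3, Q4, Q5, Q6, Q7, Q8, Q9, Q10, Q11}, which is all 11 villages.
No single convoy has all 11 villages (the largest, C, has 9), so 2 is optimal.

2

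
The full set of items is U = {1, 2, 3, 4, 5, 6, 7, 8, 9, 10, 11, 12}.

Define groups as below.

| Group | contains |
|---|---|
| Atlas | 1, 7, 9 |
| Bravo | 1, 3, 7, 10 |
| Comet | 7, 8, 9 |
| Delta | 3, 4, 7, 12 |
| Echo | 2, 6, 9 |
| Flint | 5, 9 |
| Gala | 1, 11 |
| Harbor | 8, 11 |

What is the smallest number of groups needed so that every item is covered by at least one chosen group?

Take {Bravo, Delta, Echo, Flint, Harbor}. Their union is {1, 2, 3, 4, 5, 6, 7, 8, 9, 10, 11, 12}, which is all 12 items.
No 4 of the 8 groups cover everything (all 70 combinations miss at least one item), so 5 is optimal.

5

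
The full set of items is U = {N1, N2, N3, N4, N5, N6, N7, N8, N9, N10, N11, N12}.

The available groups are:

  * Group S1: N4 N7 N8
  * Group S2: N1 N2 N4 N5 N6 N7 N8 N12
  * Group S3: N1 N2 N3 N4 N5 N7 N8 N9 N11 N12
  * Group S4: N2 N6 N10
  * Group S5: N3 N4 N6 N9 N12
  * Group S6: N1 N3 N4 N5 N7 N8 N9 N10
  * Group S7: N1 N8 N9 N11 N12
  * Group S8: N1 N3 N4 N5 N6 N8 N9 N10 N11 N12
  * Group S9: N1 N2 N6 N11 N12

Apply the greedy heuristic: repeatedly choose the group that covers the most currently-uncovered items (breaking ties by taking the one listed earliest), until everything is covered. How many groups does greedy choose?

2

Greedy: pick S3 (covers 10 new) → pick S4 (covers 2 new). Total picks: 2.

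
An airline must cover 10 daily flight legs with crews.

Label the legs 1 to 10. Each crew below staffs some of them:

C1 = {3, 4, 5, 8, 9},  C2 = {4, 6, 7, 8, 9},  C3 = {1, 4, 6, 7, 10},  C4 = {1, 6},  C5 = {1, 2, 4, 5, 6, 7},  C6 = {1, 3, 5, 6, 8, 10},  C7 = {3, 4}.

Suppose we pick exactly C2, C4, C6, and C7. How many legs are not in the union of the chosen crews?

Union of C2, C4, C6, C7 = {1, 3, 4, 5, 6, 7, 8, 9, 10}.
Not covered: 2 — 1 leg.

1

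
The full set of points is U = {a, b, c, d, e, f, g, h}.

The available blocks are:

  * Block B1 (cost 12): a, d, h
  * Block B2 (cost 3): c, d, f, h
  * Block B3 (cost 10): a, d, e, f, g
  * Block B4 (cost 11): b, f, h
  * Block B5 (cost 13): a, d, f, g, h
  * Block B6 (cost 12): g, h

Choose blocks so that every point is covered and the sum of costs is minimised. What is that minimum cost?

24

B2, B3, B4 together cover every point (B2 ∪ B3 ∪ B4 = {a, b, c, d, e, f, g, h}); total cost 3 + 10 + 11 = 24.
No covering selection has total cost below 24.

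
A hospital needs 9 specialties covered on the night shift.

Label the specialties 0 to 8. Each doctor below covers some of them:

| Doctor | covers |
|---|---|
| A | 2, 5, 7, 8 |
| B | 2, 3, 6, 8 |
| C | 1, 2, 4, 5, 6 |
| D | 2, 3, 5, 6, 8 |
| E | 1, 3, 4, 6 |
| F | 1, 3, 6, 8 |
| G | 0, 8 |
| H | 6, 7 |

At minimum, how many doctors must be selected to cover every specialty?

3

A and E and G together: A ∪ E ∪ G = {0, 1, 2, 3, 4, 5, 6, 7, 8} — every specialty is covered.
Only G contains 0, so G is forced; the remaining 7 specialties need at least 2 more doctors (each remaining doctor adds at most 5) — so at least 3 doctors are needed, and 3 is optimal.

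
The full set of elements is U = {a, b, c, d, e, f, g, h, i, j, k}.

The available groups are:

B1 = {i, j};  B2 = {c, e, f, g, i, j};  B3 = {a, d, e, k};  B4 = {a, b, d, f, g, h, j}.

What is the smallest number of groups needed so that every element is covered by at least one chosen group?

B2, B3, and B4 cover everything between them: the union {a, b, c, d, e, f, g, h, i, j, k} is all of U.
Only B4 contains b, so B4 is forced; the remaining 4 elements need at least 2 more groups (each remaining group adds at most 3) — so at least 3 groups are needed, and 3 is optimal.

3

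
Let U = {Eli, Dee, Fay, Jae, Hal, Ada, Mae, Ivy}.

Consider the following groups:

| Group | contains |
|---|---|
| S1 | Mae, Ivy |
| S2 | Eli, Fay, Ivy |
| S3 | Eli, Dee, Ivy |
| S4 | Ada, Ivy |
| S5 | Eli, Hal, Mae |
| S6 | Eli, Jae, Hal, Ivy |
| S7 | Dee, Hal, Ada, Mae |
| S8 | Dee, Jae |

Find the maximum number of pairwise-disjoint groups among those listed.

3

S4, S5, S8 are pairwise disjoint (S4={Ada,Ivy}; S5={Eli,Hal,Mae}; S8={Dee,Jae}).
Every remaining group overlaps one of these, and no 4 of the listed groups are pairwise disjoint, so 3 is the maximum.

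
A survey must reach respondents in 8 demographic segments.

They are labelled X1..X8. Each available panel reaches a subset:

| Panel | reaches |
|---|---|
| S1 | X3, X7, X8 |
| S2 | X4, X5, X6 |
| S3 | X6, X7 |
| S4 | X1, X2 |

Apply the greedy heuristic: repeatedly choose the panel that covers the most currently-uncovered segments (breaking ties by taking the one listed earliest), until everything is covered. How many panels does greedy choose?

Greedy: pick S1 (covers 3 new) → pick S2 (covers 3 new) → pick S4 (covers 2 new). Total picks: 3.

3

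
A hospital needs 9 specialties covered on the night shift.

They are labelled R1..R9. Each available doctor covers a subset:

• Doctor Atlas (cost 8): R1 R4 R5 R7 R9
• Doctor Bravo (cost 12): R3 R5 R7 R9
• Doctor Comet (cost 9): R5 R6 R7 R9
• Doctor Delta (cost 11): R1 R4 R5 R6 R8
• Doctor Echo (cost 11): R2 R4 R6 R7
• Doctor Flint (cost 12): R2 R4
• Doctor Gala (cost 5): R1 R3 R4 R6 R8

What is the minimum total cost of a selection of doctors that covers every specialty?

Atlas, Echo, Gala together cover every specialty (Atlas ∪ Echo ∪ Gala = {R1, R2, R3, R4, R5, R6, R7, R8, R9}); total cost 8 + 11 + 5 = 24.
No covering selection has total cost below 24.

24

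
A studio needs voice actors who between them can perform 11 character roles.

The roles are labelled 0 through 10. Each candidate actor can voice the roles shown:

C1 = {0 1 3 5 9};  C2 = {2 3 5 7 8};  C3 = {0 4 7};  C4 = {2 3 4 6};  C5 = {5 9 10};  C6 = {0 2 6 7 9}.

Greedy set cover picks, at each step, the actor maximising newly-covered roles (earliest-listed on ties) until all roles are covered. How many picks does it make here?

4

Greedy: pick C1 (covers 5 new) → pick C2 (covers 3 new) → pick C4 (covers 2 new) → pick C5 (covers 1 new). Total picks: 4.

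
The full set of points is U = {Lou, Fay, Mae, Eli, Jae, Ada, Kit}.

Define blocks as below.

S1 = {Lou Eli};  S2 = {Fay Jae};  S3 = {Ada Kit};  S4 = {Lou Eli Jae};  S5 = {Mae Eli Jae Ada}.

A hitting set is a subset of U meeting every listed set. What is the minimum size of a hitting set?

3

The 3 points {Lou, Fay, Ada} hit every block.
The blocks S1, S2, S3 are pairwise disjoint, so any hitting set needs a separate point for each — at least 3. Hence 3 is optimal.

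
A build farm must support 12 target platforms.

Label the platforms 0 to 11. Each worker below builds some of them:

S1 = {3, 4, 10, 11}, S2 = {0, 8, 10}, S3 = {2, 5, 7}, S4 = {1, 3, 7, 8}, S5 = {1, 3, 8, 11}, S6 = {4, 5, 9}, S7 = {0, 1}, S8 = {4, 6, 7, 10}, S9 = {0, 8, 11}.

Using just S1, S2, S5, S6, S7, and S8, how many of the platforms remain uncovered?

Union of S1, S2, S5, S6, S7, S8 = {0, 1, 3, 4, 5, 6, 7, 8, 9, 10, 11}.
Not covered: 2 — 1 platform.

1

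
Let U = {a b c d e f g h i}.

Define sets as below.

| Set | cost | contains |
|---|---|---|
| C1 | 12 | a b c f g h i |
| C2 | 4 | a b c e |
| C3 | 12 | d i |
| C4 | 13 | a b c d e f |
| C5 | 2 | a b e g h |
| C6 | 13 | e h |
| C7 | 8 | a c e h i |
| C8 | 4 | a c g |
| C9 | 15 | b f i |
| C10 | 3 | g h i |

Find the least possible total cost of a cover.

16

C4, C10 together cover every element (C4 ∪ C10 = {a, b, c, d, e, f, g, h, i}); total cost 13 + 3 = 16.
The greedy pick C5, C10, C2, C4 costs 22; no covering selection beats 16.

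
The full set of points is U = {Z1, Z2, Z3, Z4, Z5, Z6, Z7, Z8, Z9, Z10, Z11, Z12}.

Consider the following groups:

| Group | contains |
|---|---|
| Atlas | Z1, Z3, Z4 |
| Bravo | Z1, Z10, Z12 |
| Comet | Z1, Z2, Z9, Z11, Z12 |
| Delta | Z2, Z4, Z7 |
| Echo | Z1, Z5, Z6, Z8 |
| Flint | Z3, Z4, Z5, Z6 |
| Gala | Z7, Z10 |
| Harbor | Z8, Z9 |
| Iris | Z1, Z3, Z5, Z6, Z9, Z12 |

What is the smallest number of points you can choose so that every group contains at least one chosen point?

The 4 points {Z4, Z5, Z9, Z10} hit every group.
No choice of 3 points meets every group, so 4 is the minimum.

4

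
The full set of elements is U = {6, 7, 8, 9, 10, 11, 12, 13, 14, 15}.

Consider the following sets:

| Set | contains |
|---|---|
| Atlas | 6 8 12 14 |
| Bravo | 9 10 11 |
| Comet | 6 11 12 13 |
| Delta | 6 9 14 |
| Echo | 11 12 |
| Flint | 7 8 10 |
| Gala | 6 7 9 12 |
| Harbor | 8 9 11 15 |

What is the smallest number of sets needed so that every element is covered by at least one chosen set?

Atlas and Comet and Flint and Harbor together: Atlas ∪ Comet ∪ Flint ∪ Harbor = {6, 7, 8, 9, 10, 11, 12, 13, 14, 15} — every element is covered.
No 3 of the 8 sets cover everything (all 56 combinations miss at least one element), so 4 is optimal.

4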